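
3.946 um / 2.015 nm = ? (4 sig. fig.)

(3.946 × 10^-6) / (2.015 × 10^-9) = 1.9583 × 10^3

1958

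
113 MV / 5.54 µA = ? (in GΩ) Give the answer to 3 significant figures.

20400 GΩ

(113 × 10^6) / (5.54 × 10^-6) = 20.397 × 10^12 Ω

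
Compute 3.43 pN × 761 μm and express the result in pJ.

0.00261023 pJ

3.43 × 10⁻¹² × 761 × 10⁻⁶ = 2610.23 × 10⁻¹⁸ J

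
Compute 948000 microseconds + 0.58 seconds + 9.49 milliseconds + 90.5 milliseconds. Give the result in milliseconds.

In milliseconds:
  948000 microseconds = 948000 × 10⁻³ milliseconds = 948
  0.58 seconds = 0.58 × 10³ milliseconds = 580
  9.49 milliseconds → 9.49
  90.5 milliseconds → 90.5
Sum: 948 + 580 + 9.49 + 90.5 = 1627.99

1627.99 milliseconds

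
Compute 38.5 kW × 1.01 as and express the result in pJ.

38.5e3 × 1.01e-18 = 38.885e-15 J

0.038885 pJ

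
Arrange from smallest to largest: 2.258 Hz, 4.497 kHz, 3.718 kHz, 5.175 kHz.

2.258 Hz = 2.258 Hz
4.497 kHz = 4497 Hz
3.718 kHz = 3718 Hz
5.175 kHz = 5175 Hz

2.258 Hz < 3.718 kHz < 4.497 kHz < 5.175 kHz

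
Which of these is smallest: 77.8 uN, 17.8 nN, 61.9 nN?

17.8 nN

77.8 uN = 0.0000778 N
17.8 nN = 0.0000000178 N
61.9 nN = 0.0000000619 N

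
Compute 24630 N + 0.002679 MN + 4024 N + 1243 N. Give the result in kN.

In kN:
  24630 N = 24630 × 10⁻³ kN = 24.63
  0.002679 MN = 0.002679 × 10³ kN = 2.679
  4024 N = 4024 × 10⁻³ kN = 4.024
  1243 N = 1243 × 10⁻³ kN = 1.243
Sum: 24.63 + 2.679 + 4.024 + 1.243 = 32.576

32.576 kN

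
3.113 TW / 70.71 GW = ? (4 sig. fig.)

(3.113e12) / (70.71e9) = 0.044025e3

44.02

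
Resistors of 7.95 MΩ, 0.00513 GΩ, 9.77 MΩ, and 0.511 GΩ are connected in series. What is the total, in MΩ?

In MΩ:
  7.95 MΩ → 7.95
  0.00513 GΩ = 0.00513 × 10^3 MΩ = 5.13
  9.77 MΩ → 9.77
  0.511 GΩ = 0.511 × 10^3 MΩ = 511
Sum: 7.95 + 5.13 + 9.77 + 511 = 533.85

533.85 MΩ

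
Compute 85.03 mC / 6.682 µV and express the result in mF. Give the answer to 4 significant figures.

12730000 mF

(85.03 × 10^-3) / (6.682 × 10^-6) = 12.7252 × 10^3 F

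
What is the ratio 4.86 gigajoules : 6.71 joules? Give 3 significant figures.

(4.86e9) / (6.71) = 0.7243e9

724000000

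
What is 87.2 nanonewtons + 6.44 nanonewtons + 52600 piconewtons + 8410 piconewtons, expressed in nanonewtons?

In nanonewtons:
  87.2 nanonewtons → 87.2
  6.44 nanonewtons → 6.44
  52600 piconewtons = 52600 × 10⁻³ nanonewtons = 52.6
  8410 piconewtons = 8410 × 10⁻³ nanonewtons = 8.41
Sum: 87.2 + 6.44 + 52.6 + 8.41 = 154.65

154.65 nanonewtons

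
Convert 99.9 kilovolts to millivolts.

kilo = 10^3, milli = 10^-3; factor is 10^6.
99.9 × 10^6 = 99900000

99900000 millivolts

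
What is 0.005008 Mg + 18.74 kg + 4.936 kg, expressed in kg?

28.684 kg

In kg:
  0.005008 Mg = 0.005008 × 10³ kg = 5.008
  18.74 kg → 18.74
  4.936 kg → 4.936
Sum: 5.008 + 18.74 + 4.936 = 28.684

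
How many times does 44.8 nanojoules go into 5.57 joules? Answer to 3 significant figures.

(5.57) / (44.8e-9) = 0.1243e9

124000000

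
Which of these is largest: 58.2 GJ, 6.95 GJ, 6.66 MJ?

58.2 GJ = 58200000000 J
6.95 GJ = 6950000000 J
6.66 MJ = 6660000 J

58.2 GJ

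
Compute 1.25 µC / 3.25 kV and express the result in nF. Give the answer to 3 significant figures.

(1.25 × 10^-6) / (3.25 × 10^3) = 0.38462 × 10^-9 F

0.385 nF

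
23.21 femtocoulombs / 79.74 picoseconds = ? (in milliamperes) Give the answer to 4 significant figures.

(23.21e-15) / (79.74e-12) = 0.291071e-3 A

0.2911 milliamperes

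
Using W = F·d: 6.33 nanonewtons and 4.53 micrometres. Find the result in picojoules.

0.0286749 picojoules

6.33 × 10^-9 × 4.53 × 10^-6 = 28.6749 × 10^-15 J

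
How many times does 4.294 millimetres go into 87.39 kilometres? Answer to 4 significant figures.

20350000

(87.39 × 10^3) / (4.294 × 10^-3) = 20.352 × 10^6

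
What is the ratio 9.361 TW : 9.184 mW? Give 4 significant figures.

1019000000000000

(9.361 × 10¹²) / (9.184 × 10⁻³) = 1.0193 × 10¹⁵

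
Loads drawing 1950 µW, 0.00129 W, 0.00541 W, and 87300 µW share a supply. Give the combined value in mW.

95.95 mW

In mW:
  1950 µW = 1950 × 10^-3 mW = 1.95
  0.00129 W = 0.00129 × 10^3 mW = 1.29
  0.00541 W = 0.00541 × 10^3 mW = 5.41
  87300 µW = 87300 × 10^-3 mW = 87.3
Sum: 1.95 + 1.29 + 5.41 + 87.3 = 95.95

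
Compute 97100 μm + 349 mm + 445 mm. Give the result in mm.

891.1 mm

In mm:
  97100 μm = 97100 × 10^-3 mm = 97.1
  349 mm → 349
  445 mm → 445
Sum: 97.1 + 349 + 445 = 891.1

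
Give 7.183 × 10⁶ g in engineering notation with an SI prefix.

= 7.183 × 10⁶ g; 10⁶ is mega.

7.183 Mg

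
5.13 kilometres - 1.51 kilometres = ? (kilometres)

3.62 kilometres

In kilometres:
  5.13 kilometres → 5.13
  1.51 kilometres → 1.51
Difference: 5.13 - 1.51 = 3.62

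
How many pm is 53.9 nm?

53900 pm

nano = 1e-9, pico = 1e-12; factor is 1e3.
53.9 × 1e3 = 53900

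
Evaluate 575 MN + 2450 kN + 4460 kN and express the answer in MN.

In MN:
  575 MN → 575
  2450 kN = 2450e-3 MN = 2.45
  4460 kN = 4460e-3 MN = 4.46
Sum: 575 + 2.45 + 4.46 = 581.91

581.91 MN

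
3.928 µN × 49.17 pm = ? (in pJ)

0.00019313976 pJ

3.928e-6 × 49.17e-12 = 193.13976e-18 J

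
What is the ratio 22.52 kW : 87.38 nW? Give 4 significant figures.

(22.52 × 10³) / (87.38 × 10⁻⁹) = 0.25772 × 10¹²

257700000000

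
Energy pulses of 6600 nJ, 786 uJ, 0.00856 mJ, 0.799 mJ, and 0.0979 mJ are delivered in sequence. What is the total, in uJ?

1698.06 uJ

In uJ:
  6600 nJ = 6600 × 10⁻³ uJ = 6.6
  786 uJ → 786
  0.00856 mJ = 0.00856 × 10³ uJ = 8.56
  0.799 mJ = 0.799 × 10³ uJ = 799
  0.0979 mJ = 0.0979 × 10³ uJ = 97.9
Sum: 6.6 + 786 + 8.56 + 799 + 97.9 = 1698.06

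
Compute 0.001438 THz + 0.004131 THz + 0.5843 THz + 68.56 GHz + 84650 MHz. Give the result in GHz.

In GHz:
  0.001438 THz = 0.001438 × 10^3 GHz = 1.438
  0.004131 THz = 0.004131 × 10^3 GHz = 4.131
  0.5843 THz = 0.5843 × 10^3 GHz = 584.3
  68.56 GHz → 68.56
  84650 MHz = 84650 × 10^-3 GHz = 84.65
Sum: 1.438 + 4.131 + 584.3 + 68.56 + 84.65 = 743.079

743.079 GHz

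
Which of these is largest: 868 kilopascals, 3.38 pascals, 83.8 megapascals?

83.8 megapascals

868 kilopascals = 868000 pascals
3.38 pascals = 3.38 pascals
83.8 megapascals = 83800000 pascals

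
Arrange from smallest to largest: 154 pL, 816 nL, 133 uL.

154 pL < 816 nL < 133 uL

154 pL = 0.000000000154 L
816 nL = 0.000000816 L
133 uL = 0.000133 L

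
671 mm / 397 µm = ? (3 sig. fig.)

1690

(671e-3) / (397e-6) = 1.69e3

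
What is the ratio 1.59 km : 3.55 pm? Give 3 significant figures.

448000000000000

(1.59 × 10³) / (3.55 × 10⁻¹²) = 0.4479 × 10¹⁵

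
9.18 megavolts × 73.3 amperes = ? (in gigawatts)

0.672894 gigawatts

9.18 × 10⁶ × 73.3 = 672.894 × 10⁶ W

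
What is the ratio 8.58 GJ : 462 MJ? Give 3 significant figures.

18.6

(8.58 × 10⁹) / (462 × 10⁶) = 0.01857 × 10³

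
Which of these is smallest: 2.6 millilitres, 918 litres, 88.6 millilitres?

2.6 millilitres

2.6 millilitres = 0.0026 litres
918 litres = 918 litres
88.6 millilitres = 0.0886 litres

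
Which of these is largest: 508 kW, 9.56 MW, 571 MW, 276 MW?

508 kW = 508000 W
9.56 MW = 9560000 W
571 MW = 571000000 W
276 MW = 276000000 W

571 MW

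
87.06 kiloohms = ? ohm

87060 ohms

kilo = 10^3, (no prefix) = 10^0; factor is 10^3.
87.06 × 10^3 = 87060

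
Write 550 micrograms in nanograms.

micro = 10^-6, nano = 10^-9; factor is 10^3.
550 × 10^3 = 550000

550000 nanograms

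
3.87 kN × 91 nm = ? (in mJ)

0.35217 mJ

3.87e3 × 91e-9 = 352.17e-6 J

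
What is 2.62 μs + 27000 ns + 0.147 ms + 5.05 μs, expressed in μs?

181.67 μs

In μs:
  2.62 μs → 2.62
  27000 ns = 27000 × 10⁻³ μs = 27
  0.147 ms = 0.147 × 10³ μs = 147
  5.05 μs → 5.05
Sum: 2.62 + 27 + 147 + 5.05 = 181.67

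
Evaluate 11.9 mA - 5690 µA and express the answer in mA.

6.21 mA

In mA:
  11.9 mA → 11.9
  5690 µA = 5690 × 10^-3 mA = 5.69
Difference: 11.9 - 5.69 = 6.21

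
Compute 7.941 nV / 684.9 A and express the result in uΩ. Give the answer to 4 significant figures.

(7.941 × 10^-9) / (684.9) = 0.0115944 × 10^-9 Ω

0.00001159 uΩ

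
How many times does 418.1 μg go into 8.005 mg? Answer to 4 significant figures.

(8.005 × 10^-3) / (418.1 × 10^-6) = 0.019146 × 10^3

19.15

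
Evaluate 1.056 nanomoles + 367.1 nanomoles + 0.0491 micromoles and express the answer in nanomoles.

417.256 nanomoles

In nanomoles:
  1.056 nanomoles → 1.056
  367.1 nanomoles → 367.1
  0.0491 micromoles = 0.0491 × 10³ nanomoles = 49.1
Sum: 1.056 + 367.1 + 49.1 = 417.256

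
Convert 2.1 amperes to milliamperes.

2100 milliamperes

(no prefix) = 1e0, milli = 1e-3; factor is 1e3.
2.1 × 1e3 = 2100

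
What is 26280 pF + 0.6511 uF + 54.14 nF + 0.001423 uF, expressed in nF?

In nF:
  26280 pF = 26280 × 10⁻³ nF = 26.28
  0.6511 uF = 0.6511 × 10³ nF = 651.1
  54.14 nF → 54.14
  0.001423 uF = 0.001423 × 10³ nF = 1.423
Sum: 26.28 + 651.1 + 54.14 + 1.423 = 732.943

732.943 nF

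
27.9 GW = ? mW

giga = 10⁹, milli = 10⁻³; factor is 10¹².
27.9 × 10¹² = 27900000000000

27900000000000 mW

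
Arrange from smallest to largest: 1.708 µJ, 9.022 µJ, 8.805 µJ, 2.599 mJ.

1.708 µJ < 8.805 µJ < 9.022 µJ < 2.599 mJ

1.708 µJ = 0.000001708 J
9.022 µJ = 0.000009022 J
8.805 µJ = 0.000008805 J
2.599 mJ = 0.002599 J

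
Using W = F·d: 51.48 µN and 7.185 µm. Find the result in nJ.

51.48 × 10^-6 × 7.185 × 10^-6 = 369.8838 × 10^-12 J

0.3698838 nJ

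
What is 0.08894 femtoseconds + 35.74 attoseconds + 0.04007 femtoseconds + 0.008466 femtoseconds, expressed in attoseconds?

173.216 attoseconds

In attoseconds:
  0.08894 femtoseconds = 0.08894e3 attoseconds = 88.94
  35.74 attoseconds → 35.74
  0.04007 femtoseconds = 0.04007e3 attoseconds = 40.07
  0.008466 femtoseconds = 0.008466e3 attoseconds = 8.466
Sum: 88.94 + 35.74 + 40.07 + 8.466 = 173.216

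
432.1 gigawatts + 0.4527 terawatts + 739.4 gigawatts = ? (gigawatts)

In gigawatts:
  432.1 gigawatts → 432.1
  0.4527 terawatts = 0.4527e3 gigawatts = 452.7
  739.4 gigawatts → 739.4
Sum: 432.1 + 452.7 + 739.4 = 1624.2

1624.2 gigawatts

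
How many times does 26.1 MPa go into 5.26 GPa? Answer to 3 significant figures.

202

(5.26 × 10^9) / (26.1 × 10^6) = 0.2015 × 10^3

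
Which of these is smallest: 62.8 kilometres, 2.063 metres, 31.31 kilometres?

62.8 kilometres = 62800 metres
2.063 metres = 2.063 metres
31.31 kilometres = 31310 metres

2.063 metres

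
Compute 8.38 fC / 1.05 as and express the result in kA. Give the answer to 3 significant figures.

(8.38 × 10^-15) / (1.05 × 10^-18) = 7.981 × 10^3 A

7.98 kA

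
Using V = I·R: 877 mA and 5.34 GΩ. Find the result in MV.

877 × 10^-3 × 5.34 × 10^9 = 4683.18 × 10^6 V

4683.18 MV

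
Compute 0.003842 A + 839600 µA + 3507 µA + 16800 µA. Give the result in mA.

863.749 mA

In mA:
  0.003842 A = 0.003842 × 10^3 mA = 3.842
  839600 µA = 839600 × 10^-3 mA = 839.6
  3507 µA = 3507 × 10^-3 mA = 3.507
  16800 µA = 16800 × 10^-3 mA = 16.8
Sum: 3.842 + 839.6 + 3.507 + 16.8 = 863.749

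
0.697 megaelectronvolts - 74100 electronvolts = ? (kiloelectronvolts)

622.9 kiloelectronvolts

In kiloelectronvolts:
  0.697 megaelectronvolts = 0.697 × 10³ kiloelectronvolts = 697
  74100 electronvolts = 74100 × 10⁻³ kiloelectronvolts = 74.1
Difference: 697 - 74.1 = 622.9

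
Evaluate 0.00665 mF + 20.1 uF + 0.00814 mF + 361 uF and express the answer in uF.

395.89 uF

In uF:
  0.00665 mF = 0.00665 × 10³ uF = 6.65
  20.1 uF → 20.1
  0.00814 mF = 0.00814 × 10³ uF = 8.14
  361 uF → 361
Sum: 6.65 + 20.1 + 8.14 + 361 = 395.89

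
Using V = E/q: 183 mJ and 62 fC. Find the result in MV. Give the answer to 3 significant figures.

2950000 MV

(183 × 10⁻³) / (62 × 10⁻¹⁵) = 2.9516 × 10¹² V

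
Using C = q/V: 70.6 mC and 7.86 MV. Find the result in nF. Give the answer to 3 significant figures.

(70.6 × 10⁻³) / (7.86 × 10⁶) = 8.9822 × 10⁻⁹ F

8.98 nF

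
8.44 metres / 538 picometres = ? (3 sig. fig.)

(8.44) / (538 × 10⁻¹²) = 0.01569 × 10¹²

15700000000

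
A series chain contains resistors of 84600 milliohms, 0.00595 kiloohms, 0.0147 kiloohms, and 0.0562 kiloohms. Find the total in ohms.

In ohms:
  84600 milliohms = 84600 × 10^-3 ohms = 84.6
  0.00595 kiloohms = 0.00595 × 10^3 ohms = 5.95
  0.0147 kiloohms = 0.0147 × 10^3 ohms = 14.7
  0.0562 kiloohms = 0.0562 × 10^3 ohms = 56.2
Sum: 84.6 + 5.95 + 14.7 + 56.2 = 161.45

161.45 ohms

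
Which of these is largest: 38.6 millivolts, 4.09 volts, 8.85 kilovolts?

8.85 kilovolts

38.6 millivolts = 0.0386 volts
4.09 volts = 4.09 volts
8.85 kilovolts = 8850 volts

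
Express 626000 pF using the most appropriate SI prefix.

626 nF

= 626e-9 F; 1e-9 is nano.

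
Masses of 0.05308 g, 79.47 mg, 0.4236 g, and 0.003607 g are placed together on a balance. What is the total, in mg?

559.757 mg

In mg:
  0.05308 g = 0.05308 × 10³ mg = 53.08
  79.47 mg → 79.47
  0.4236 g = 0.4236 × 10³ mg = 423.6
  0.003607 g = 0.003607 × 10³ mg = 3.607
Sum: 53.08 + 79.47 + 423.6 + 3.607 = 559.757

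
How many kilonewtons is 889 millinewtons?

0.000889 kilonewtons

milli = 1e-3, kilo = 1e3; factor is 1e-6.
889 × 1e-6 = 0.000889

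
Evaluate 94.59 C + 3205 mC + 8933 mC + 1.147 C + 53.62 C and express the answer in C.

161.495 C

In C:
  94.59 C → 94.59
  3205 mC = 3205 × 10^-3 C = 3.205
  8933 mC = 8933 × 10^-3 C = 8.933
  1.147 C → 1.147
  53.62 C → 53.62
Sum: 94.59 + 3.205 + 8.933 + 1.147 + 53.62 = 161.495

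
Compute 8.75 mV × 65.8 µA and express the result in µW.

8.75 × 10^-3 × 65.8 × 10^-6 = 575.75 × 10^-9 W

0.57575 µW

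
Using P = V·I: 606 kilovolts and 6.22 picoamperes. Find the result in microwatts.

3.76932 microwatts

606 × 10³ × 6.22 × 10⁻¹² = 3769.32 × 10⁻⁹ W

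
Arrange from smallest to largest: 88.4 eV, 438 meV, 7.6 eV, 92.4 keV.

88.4 eV = 88.4 eV
438 meV = 0.438 eV
7.6 eV = 7.6 eV
92.4 keV = 92400 eV

438 meV < 7.6 eV < 88.4 eV < 92.4 keV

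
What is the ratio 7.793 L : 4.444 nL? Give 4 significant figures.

(7.793) / (4.444 × 10⁻⁹) = 1.7536 × 10⁹

1754000000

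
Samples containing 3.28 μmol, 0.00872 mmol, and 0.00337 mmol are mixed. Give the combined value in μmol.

In μmol:
  3.28 μmol → 3.28
  0.00872 mmol = 0.00872 × 10³ μmol = 8.72
  0.00337 mmol = 0.00337 × 10³ μmol = 3.37
Sum: 3.28 + 8.72 + 3.37 = 15.37

15.37 μmol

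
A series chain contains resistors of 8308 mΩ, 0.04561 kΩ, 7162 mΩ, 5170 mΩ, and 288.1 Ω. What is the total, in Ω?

In Ω:
  8308 mΩ = 8308 × 10⁻³ Ω = 8.308
  0.04561 kΩ = 0.04561 × 10³ Ω = 45.61
  7162 mΩ = 7162 × 10⁻³ Ω = 7.162
  5170 mΩ = 5170 × 10⁻³ Ω = 5.17
  288.1 Ω → 288.1
Sum: 8.308 + 45.61 + 7.162 + 5.17 + 288.1 = 354.35

354.35 Ω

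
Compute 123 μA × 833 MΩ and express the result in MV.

0.102459 MV

123 × 10^-6 × 833 × 10^6 = 102459 V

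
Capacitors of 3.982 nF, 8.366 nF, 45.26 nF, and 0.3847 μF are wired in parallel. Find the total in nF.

In nF:
  3.982 nF → 3.982
  8.366 nF → 8.366
  45.26 nF → 45.26
  0.3847 μF = 0.3847 × 10^3 nF = 384.7
Sum: 3.982 + 8.366 + 45.26 + 384.7 = 442.308

442.308 nF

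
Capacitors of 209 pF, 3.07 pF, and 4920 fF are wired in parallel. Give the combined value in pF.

In pF:
  209 pF → 209
  3.07 pF → 3.07
  4920 fF = 4920 × 10^-3 pF = 4.92
Sum: 209 + 3.07 + 4.92 = 216.99

216.99 pF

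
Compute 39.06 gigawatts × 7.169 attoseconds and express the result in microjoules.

39.06e9 × 7.169e-18 = 280.02114e-9 J

0.28002114 microjoules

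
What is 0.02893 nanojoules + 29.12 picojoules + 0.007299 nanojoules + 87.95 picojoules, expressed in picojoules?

153.299 picojoules

In picojoules:
  0.02893 nanojoules = 0.02893 × 10^3 picojoules = 28.93
  29.12 picojoules → 29.12
  0.007299 nanojoules = 0.007299 × 10^3 picojoules = 7.299
  87.95 picojoules → 87.95
Sum: 28.93 + 29.12 + 7.299 + 87.95 = 153.299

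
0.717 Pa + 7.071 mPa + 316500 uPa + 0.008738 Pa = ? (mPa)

1049.309 mPa

In mPa:
  0.717 Pa = 0.717e3 mPa = 717
  7.071 mPa → 7.071
  316500 uPa = 316500e-3 mPa = 316.5
  0.008738 Pa = 0.008738e3 mPa = 8.738
Sum: 717 + 7.071 + 316.5 + 8.738 = 1049.309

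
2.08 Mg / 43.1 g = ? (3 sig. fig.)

(2.08 × 10⁶) / (43.1) = 0.04826 × 10⁶

48300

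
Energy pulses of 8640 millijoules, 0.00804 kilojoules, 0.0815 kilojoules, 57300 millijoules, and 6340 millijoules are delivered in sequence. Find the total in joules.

161.82 joules

In joules:
  8640 millijoules = 8640 × 10⁻³ joules = 8.64
  0.00804 kilojoules = 0.00804 × 10³ joules = 8.04
  0.0815 kilojoules = 0.0815 × 10³ joules = 81.5
  57300 millijoules = 57300 × 10⁻³ joules = 57.3
  6340 millijoules = 6340 × 10⁻³ joules = 6.34
Sum: 8.64 + 8.04 + 81.5 + 57.3 + 6.34 = 161.82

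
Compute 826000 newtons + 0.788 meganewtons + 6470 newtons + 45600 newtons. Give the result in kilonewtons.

In kilonewtons:
  826000 newtons = 826000 × 10^-3 kilonewtons = 826
  0.788 meganewtons = 0.788 × 10^3 kilonewtons = 788
  6470 newtons = 6470 × 10^-3 kilonewtons = 6.47
  45600 newtons = 45600 × 10^-3 kilonewtons = 45.6
Sum: 826 + 788 + 6.47 + 45.6 = 1666.07

1666.07 kilonewtons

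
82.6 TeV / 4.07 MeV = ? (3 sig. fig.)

20300000

(82.6e12) / (4.07e6) = 20.29e6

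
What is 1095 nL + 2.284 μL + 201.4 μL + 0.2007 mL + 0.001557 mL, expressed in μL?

In μL:
  1095 nL = 1095e-3 μL = 1.095
  2.284 μL → 2.284
  201.4 μL → 201.4
  0.2007 mL = 0.2007e3 μL = 200.7
  0.001557 mL = 0.001557e3 μL = 1.557
Sum: 1.095 + 2.284 + 201.4 + 200.7 + 1.557 = 407.036

407.036 μL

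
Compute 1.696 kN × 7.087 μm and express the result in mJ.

1.696 × 10³ × 7.087 × 10⁻⁶ = 12.019552 × 10⁻³ J

12.019552 mJ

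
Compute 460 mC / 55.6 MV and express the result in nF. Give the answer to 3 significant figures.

(460 × 10^-3) / (55.6 × 10^6) = 8.2734 × 10^-9 F

8.27 nF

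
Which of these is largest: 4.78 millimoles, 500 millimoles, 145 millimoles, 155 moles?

4.78 millimoles = 0.00478 moles
500 millimoles = 0.5 moles
145 millimoles = 0.145 moles
155 moles = 155 moles

155 moles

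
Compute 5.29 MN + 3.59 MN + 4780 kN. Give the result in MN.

13.66 MN

In MN:
  5.29 MN → 5.29
  3.59 MN → 3.59
  4780 kN = 4780e-3 MN = 4.78
Sum: 5.29 + 3.59 + 4.78 = 13.66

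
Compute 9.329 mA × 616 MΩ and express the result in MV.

9.329e-3 × 616e6 = 5746.664e3 V

5.746664 MV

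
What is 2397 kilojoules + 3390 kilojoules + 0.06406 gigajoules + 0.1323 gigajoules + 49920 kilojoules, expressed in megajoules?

252.067 megajoules

In megajoules:
  2397 kilojoules = 2397e-3 megajoules = 2.397
  3390 kilojoules = 3390e-3 megajoules = 3.39
  0.06406 gigajoules = 0.06406e3 megajoules = 64.06
  0.1323 gigajoules = 0.1323e3 megajoules = 132.3
  49920 kilojoules = 49920e-3 megajoules = 49.92
Sum: 2.397 + 3.39 + 64.06 + 132.3 + 49.92 = 252.067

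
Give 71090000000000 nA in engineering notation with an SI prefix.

= 71.09e3 A; 1e3 is kilo.

71.09 kA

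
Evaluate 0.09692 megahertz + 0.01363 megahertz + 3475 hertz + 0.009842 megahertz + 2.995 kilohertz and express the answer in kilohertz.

126.862 kilohertz

In kilohertz:
  0.09692 megahertz = 0.09692 × 10^3 kilohertz = 96.92
  0.01363 megahertz = 0.01363 × 10^3 kilohertz = 13.63
  3475 hertz = 3475 × 10^-3 kilohertz = 3.475
  0.009842 megahertz = 0.009842 × 10^3 kilohertz = 9.842
  2.995 kilohertz → 2.995
Sum: 96.92 + 13.63 + 3.475 + 9.842 + 2.995 = 126.862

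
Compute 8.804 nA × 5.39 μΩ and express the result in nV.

8.804 × 10⁻⁹ × 5.39 × 10⁻⁶ = 47.45356 × 10⁻¹⁵ V

0.00004745356 nV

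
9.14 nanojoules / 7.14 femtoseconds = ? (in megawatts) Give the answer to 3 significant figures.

(9.14 × 10^-9) / (7.14 × 10^-15) = 1.2801 × 10^6 W

1.28 megawatts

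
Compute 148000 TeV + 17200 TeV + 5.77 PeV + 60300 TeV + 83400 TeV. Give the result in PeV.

314.67 PeV

In PeV:
  148000 TeV = 148000e-3 PeV = 148
  17200 TeV = 17200e-3 PeV = 17.2
  5.77 PeV → 5.77
  60300 TeV = 60300e-3 PeV = 60.3
  83400 TeV = 83400e-3 PeV = 83.4
Sum: 148 + 17.2 + 5.77 + 60.3 + 83.4 = 314.67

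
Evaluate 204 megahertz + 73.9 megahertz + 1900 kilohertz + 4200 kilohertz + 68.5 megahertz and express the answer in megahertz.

In megahertz:
  204 megahertz → 204
  73.9 megahertz → 73.9
  1900 kilohertz = 1900 × 10⁻³ megahertz = 1.9
  4200 kilohertz = 4200 × 10⁻³ megahertz = 4.2
  68.5 megahertz → 68.5
Sum: 204 + 73.9 + 1.9 + 4.2 + 68.5 = 352.5

352.5 megahertz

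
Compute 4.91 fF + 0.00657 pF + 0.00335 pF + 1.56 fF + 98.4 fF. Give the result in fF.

In fF:
  4.91 fF → 4.91
  0.00657 pF = 0.00657 × 10^3 fF = 6.57
  0.00335 pF = 0.00335 × 10^3 fF = 3.35
  1.56 fF → 1.56
  98.4 fF → 98.4
Sum: 4.91 + 6.57 + 3.35 + 1.56 + 98.4 = 114.79

114.79 fF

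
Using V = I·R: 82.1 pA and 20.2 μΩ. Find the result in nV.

0.00000165842 nV

82.1 × 10^-12 × 20.2 × 10^-6 = 1658.42 × 10^-18 V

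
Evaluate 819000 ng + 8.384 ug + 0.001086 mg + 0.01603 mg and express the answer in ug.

In ug:
  819000 ng = 819000e-3 ug = 819
  8.384 ug → 8.384
  0.001086 mg = 0.001086e3 ug = 1.086
  0.01603 mg = 0.01603e3 ug = 16.03
Sum: 819 + 8.384 + 1.086 + 16.03 = 844.5

844.5 ug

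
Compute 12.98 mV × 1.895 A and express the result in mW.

12.98 × 10^-3 × 1.895 = 24.5971 × 10^-3 W

24.5971 mW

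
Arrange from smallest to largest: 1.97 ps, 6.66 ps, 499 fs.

499 fs < 1.97 ps < 6.66 ps

1.97 ps = 0.00000000000197 s
6.66 ps = 0.00000000000666 s
499 fs = 0.000000000000499 s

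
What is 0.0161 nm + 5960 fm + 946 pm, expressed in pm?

968.06 pm

In pm:
  0.0161 nm = 0.0161e3 pm = 16.1
  5960 fm = 5960e-3 pm = 5.96
  946 pm → 946
Sum: 16.1 + 5.96 + 946 = 968.06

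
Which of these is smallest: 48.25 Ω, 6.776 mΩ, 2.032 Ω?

48.25 Ω = 48.25 Ω
6.776 mΩ = 0.006776 Ω
2.032 Ω = 2.032 Ω

6.776 mΩ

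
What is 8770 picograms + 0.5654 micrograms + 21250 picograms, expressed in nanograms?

In nanograms:
  8770 picograms = 8770 × 10⁻³ nanograms = 8.77
  0.5654 micrograms = 0.5654 × 10³ nanograms = 565.4
  21250 picograms = 21250 × 10⁻³ nanograms = 21.25
Sum: 8.77 + 565.4 + 21.25 = 595.42

595.42 nanograms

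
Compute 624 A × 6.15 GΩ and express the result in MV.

3837600 MV

624 × 6.15e9 = 3837.6e9 V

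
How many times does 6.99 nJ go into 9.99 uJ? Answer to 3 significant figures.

1430

(9.99e-6) / (6.99e-9) = 1.429e3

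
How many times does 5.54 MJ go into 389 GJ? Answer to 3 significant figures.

70200

(389 × 10⁹) / (5.54 × 10⁶) = 70.22 × 10³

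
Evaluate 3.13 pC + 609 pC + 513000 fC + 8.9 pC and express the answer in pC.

1134.03 pC

In pC:
  3.13 pC → 3.13
  609 pC → 609
  513000 fC = 513000 × 10^-3 pC = 513
  8.9 pC → 8.9
Sum: 3.13 + 609 + 513 + 8.9 = 1134.03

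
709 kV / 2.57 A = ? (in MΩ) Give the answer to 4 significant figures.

(709 × 10³) / (2.57) = 275.875 × 10³ Ω

0.2759 MΩ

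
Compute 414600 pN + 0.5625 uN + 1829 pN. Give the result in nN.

In nN:
  414600 pN = 414600 × 10^-3 nN = 414.6
  0.5625 uN = 0.5625 × 10^3 nN = 562.5
  1829 pN = 1829 × 10^-3 nN = 1.829
Sum: 414.6 + 562.5 + 1.829 = 978.929

978.929 nN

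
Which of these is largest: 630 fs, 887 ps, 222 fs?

630 fs = 0.00000000000063 s
887 ps = 0.000000000887 s
222 fs = 0.000000000000222 s

887 ps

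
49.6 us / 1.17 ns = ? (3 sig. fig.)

42400

(49.6e-6) / (1.17e-9) = 42.39e3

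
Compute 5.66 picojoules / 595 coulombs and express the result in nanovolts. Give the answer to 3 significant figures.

0.00000951 nanovolts

(5.66 × 10^-12) / (595) = 0.0095126 × 10^-12 V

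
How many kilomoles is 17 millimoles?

0.000017 kilomoles

milli = 10⁻³, kilo = 10³; factor is 10⁻⁶.
17 × 10⁻⁶ = 0.000017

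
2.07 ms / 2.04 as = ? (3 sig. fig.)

(2.07e-3) / (2.04e-18) = 1.015e15

1010000000000000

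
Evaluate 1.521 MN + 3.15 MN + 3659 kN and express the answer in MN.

8.33 MN

In MN:
  1.521 MN → 1.521
  3.15 MN → 3.15
  3659 kN = 3659 × 10⁻³ MN = 3.659
Sum: 1.521 + 3.15 + 3.659 = 8.33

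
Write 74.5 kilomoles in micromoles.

kilo = 10³, micro = 10⁻⁶; factor is 10⁹.
74.5 × 10⁹ = 74500000000

74500000000 micromoles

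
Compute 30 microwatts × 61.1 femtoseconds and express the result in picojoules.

30 × 10⁻⁶ × 61.1 × 10⁻¹⁵ = 1833 × 10⁻²¹ J

0.000001833 picojoules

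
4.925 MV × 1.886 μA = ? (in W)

9.28855 W

4.925e6 × 1.886e-6 = 9.28855 W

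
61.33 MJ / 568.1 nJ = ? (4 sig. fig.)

108000000000000

(61.33 × 10⁶) / (568.1 × 10⁻⁹) = 0.10796 × 10¹⁵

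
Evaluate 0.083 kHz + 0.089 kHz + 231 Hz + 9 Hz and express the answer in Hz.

In Hz:
  0.083 kHz = 0.083e3 Hz = 83
  0.089 kHz = 0.089e3 Hz = 89
  231 Hz → 231
  9 Hz → 9
Sum: 83 + 89 + 231 + 9 = 412

412 Hz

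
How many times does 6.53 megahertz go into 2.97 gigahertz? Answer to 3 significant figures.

455

(2.97e9) / (6.53e6) = 0.4548e3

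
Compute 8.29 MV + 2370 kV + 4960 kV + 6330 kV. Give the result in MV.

21.95 MV

In MV:
  8.29 MV → 8.29
  2370 kV = 2370e-3 MV = 2.37
  4960 kV = 4960e-3 MV = 4.96
  6330 kV = 6330e-3 MV = 6.33
Sum: 8.29 + 2.37 + 4.96 + 6.33 = 21.95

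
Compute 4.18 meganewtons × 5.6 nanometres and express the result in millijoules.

23.408 millijoules

4.18 × 10^6 × 5.6 × 10^-9 = 23.408 × 10^-3 J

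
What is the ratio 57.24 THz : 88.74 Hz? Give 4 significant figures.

(57.24 × 10¹²) / (88.74) = 0.64503 × 10¹²

645000000000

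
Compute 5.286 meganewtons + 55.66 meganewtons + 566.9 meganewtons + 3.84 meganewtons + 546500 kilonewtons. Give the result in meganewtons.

1178.186 meganewtons

In meganewtons:
  5.286 meganewtons → 5.286
  55.66 meganewtons → 55.66
  566.9 meganewtons → 566.9
  3.84 meganewtons → 3.84
  546500 kilonewtons = 546500e-3 meganewtons = 546.5
Sum: 5.286 + 55.66 + 566.9 + 3.84 + 546.5 = 1178.186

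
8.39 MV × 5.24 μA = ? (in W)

8.39e6 × 5.24e-6 = 43.9636 W

43.9636 W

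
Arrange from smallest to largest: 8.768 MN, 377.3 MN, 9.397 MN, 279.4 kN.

8.768 MN = 8768000 N
377.3 MN = 377300000 N
9.397 MN = 9397000 N
279.4 kN = 279400 N

279.4 kN < 8.768 MN < 9.397 MN < 377.3 MN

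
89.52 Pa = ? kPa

0.08952 kPa

(no prefix) = 10⁰, kilo = 10³; factor is 10⁻³.
89.52 × 10⁻³ = 0.08952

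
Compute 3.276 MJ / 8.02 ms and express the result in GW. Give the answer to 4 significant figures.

0.4085 GW

(3.276e6) / (8.02e-3) = 0.408479e9 W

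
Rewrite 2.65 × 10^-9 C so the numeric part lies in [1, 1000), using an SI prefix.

= 2.65 × 10^-9 C; 10^-9 is nano.

2.65 nC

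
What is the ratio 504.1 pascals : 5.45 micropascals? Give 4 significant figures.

(504.1) / (5.45 × 10^-6) = 92.495 × 10^6

92500000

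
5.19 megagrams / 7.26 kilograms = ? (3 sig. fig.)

(5.19e6) / (7.26e3) = 0.7149e3

715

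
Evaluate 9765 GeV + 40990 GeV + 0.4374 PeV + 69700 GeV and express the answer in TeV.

557.855 TeV

In TeV:
  9765 GeV = 9765 × 10^-3 TeV = 9.765
  40990 GeV = 40990 × 10^-3 TeV = 40.99
  0.4374 PeV = 0.4374 × 10^3 TeV = 437.4
  69700 GeV = 69700 × 10^-3 TeV = 69.7
Sum: 9.765 + 40.99 + 437.4 + 69.7 = 557.855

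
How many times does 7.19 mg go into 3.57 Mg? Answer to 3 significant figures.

(3.57 × 10^6) / (7.19 × 10^-3) = 0.4965 × 10^9

497000000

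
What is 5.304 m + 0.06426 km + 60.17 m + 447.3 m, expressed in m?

In m:
  5.304 m → 5.304
  0.06426 km = 0.06426 × 10^3 m = 64.26
  60.17 m → 60.17
  447.3 m → 447.3
Sum: 5.304 + 64.26 + 60.17 + 447.3 = 577.034

577.034 m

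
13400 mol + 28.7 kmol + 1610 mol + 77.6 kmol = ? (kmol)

In kmol:
  13400 mol = 13400 × 10⁻³ kmol = 13.4
  28.7 kmol → 28.7
  1610 mol = 1610 × 10⁻³ kmol = 1.61
  77.6 kmol → 77.6
Sum: 13.4 + 28.7 + 1.61 + 77.6 = 121.31

121.31 kmol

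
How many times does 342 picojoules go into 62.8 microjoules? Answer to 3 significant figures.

(62.8 × 10^-6) / (342 × 10^-12) = 0.1836 × 10^6

184000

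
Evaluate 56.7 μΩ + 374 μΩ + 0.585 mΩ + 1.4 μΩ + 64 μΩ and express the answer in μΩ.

In μΩ:
  56.7 μΩ → 56.7
  374 μΩ → 374
  0.585 mΩ = 0.585 × 10³ μΩ = 585
  1.4 μΩ → 1.4
  64 μΩ → 64
Sum: 56.7 + 374 + 585 + 1.4 + 64 = 1081.1

1081.1 μΩ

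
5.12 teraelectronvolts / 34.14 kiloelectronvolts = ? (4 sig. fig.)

150000000

(5.12e12) / (34.14e3) = 0.14997e9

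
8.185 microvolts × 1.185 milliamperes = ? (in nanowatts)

9.699225 nanowatts

8.185e-6 × 1.185e-3 = 9.699225e-9 W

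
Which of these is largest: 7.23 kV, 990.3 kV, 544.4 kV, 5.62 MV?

5.62 MV

7.23 kV = 7230 V
990.3 kV = 990300 V
544.4 kV = 544400 V
5.62 MV = 5620000 V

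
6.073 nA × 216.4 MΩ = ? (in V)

1.3141972 V

6.073 × 10^-9 × 216.4 × 10^6 = 1314.1972 × 10^-3 V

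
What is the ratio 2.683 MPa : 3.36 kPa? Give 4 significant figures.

798.5

(2.683 × 10⁶) / (3.36 × 10³) = 0.79851 × 10³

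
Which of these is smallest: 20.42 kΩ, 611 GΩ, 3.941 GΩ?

20.42 kΩ = 20420 Ω
611 GΩ = 611000000000 Ω
3.941 GΩ = 3941000000 Ω

20.42 kΩ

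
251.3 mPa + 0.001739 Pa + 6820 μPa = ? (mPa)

259.859 mPa

In mPa:
  251.3 mPa → 251.3
  0.001739 Pa = 0.001739 × 10³ mPa = 1.739
  6820 μPa = 6820 × 10⁻³ mPa = 6.82
Sum: 251.3 + 1.739 + 6.82 = 259.859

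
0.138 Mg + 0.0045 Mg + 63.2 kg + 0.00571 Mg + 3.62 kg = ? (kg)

215.03 kg

In kg:
  0.138 Mg = 0.138 × 10^3 kg = 138
  0.0045 Mg = 0.0045 × 10^3 kg = 4.5
  63.2 kg → 63.2
  0.00571 Mg = 0.00571 × 10^3 kg = 5.71
  3.62 kg → 3.62
Sum: 138 + 4.5 + 63.2 + 5.71 + 3.62 = 215.03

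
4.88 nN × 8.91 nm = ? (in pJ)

0.0000434808 pJ

4.88 × 10⁻⁹ × 8.91 × 10⁻⁹ = 43.4808 × 10⁻¹⁸ J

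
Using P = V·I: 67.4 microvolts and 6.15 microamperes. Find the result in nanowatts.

0.41451 nanowatts

67.4e-6 × 6.15e-6 = 414.51e-12 W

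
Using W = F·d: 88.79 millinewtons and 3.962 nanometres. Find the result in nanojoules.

0.35178598 nanojoules

88.79 × 10⁻³ × 3.962 × 10⁻⁹ = 351.78598 × 10⁻¹² J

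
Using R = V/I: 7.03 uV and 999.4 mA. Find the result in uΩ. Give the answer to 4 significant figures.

7.034 uΩ

(7.03 × 10^-6) / (999.4 × 10^-3) = 0.00703422 × 10^-3 Ω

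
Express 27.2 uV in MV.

micro = 10^-6, mega = 10^6; factor is 10^-12.
27.2 × 10^-12 = 0.0000000000272

0.0000000000272 MV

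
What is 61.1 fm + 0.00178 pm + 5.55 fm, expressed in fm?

In fm:
  61.1 fm → 61.1
  0.00178 pm = 0.00178 × 10³ fm = 1.78
  5.55 fm → 5.55
Sum: 61.1 + 1.78 + 5.55 = 68.43

68.43 fm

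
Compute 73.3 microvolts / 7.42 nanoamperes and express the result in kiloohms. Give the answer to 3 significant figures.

9.88 kiloohms

(73.3e-6) / (7.42e-9) = 9.8787e3 Ω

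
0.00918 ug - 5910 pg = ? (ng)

In ng:
  0.00918 ug = 0.00918 × 10^3 ng = 9.18
  5910 pg = 5910 × 10^-3 ng = 5.91
Difference: 9.18 - 5.91 = 3.27

3.27 ng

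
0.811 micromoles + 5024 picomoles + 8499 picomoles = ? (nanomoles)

824.523 nanomoles

In nanomoles:
  0.811 micromoles = 0.811 × 10³ nanomoles = 811
  5024 picomoles = 5024 × 10⁻³ nanomoles = 5.024
  8499 picomoles = 8499 × 10⁻³ nanomoles = 8.499
Sum: 811 + 5.024 + 8.499 = 824.523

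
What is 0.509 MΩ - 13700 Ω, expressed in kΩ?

In kΩ:
  0.509 MΩ = 0.509e3 kΩ = 509
  13700 Ω = 13700e-3 kΩ = 13.7
Difference: 509 - 13.7 = 495.3

495.3 kΩ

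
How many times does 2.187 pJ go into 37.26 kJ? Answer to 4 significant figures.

17040000000000000

(37.26 × 10^3) / (2.187 × 10^-12) = 17.037 × 10^15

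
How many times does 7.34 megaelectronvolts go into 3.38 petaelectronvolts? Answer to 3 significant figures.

460000000

(3.38 × 10¹⁵) / (7.34 × 10⁶) = 0.4605 × 10⁹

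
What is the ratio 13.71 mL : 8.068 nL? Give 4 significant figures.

1699000

(13.71e-3) / (8.068e-9) = 1.6993e6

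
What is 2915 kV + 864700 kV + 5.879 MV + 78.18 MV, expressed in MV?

In MV:
  2915 kV = 2915 × 10⁻³ MV = 2.915
  864700 kV = 864700 × 10⁻³ MV = 864.7
  5.879 MV → 5.879
  78.18 MV → 78.18
Sum: 2.915 + 864.7 + 5.879 + 78.18 = 951.674

951.674 MV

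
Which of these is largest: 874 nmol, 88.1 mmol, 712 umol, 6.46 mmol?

88.1 mmol

874 nmol = 0.000000874 mol
88.1 mmol = 0.0881 mol
712 umol = 0.000712 mol
6.46 mmol = 0.00646 mol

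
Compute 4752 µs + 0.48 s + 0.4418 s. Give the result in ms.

In ms:
  4752 µs = 4752 × 10⁻³ ms = 4.752
  0.48 s = 0.48 × 10³ ms = 480
  0.4418 s = 0.4418 × 10³ ms = 441.8
Sum: 4.752 + 480 + 441.8 = 926.552

926.552 ms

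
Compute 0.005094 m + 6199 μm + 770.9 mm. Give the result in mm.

782.193 mm

In mm:
  0.005094 m = 0.005094e3 mm = 5.094
  6199 μm = 6199e-3 mm = 6.199
  770.9 mm → 770.9
Sum: 5.094 + 6.199 + 770.9 = 782.193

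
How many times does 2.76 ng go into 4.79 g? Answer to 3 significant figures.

1740000000

(4.79) / (2.76 × 10^-9) = 1.736 × 10^9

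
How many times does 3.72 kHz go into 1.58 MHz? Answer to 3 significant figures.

425

(1.58 × 10^6) / (3.72 × 10^3) = 0.4247 × 10^3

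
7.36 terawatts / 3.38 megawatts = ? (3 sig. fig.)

2180000

(7.36 × 10^12) / (3.38 × 10^6) = 2.178 × 10^6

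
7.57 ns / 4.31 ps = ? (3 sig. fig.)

(7.57 × 10⁻⁹) / (4.31 × 10⁻¹²) = 1.756 × 10³

1760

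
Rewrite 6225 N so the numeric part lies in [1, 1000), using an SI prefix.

= 6.225e3 N; 1e3 is kilo.

6.225 kN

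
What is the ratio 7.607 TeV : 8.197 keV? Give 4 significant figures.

928000000

(7.607e12) / (8.197e3) = 0.92802e9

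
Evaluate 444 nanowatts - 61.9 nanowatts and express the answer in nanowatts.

In nanowatts:
  444 nanowatts → 444
  61.9 nanowatts → 61.9
Difference: 444 - 61.9 = 382.1

382.1 nanowatts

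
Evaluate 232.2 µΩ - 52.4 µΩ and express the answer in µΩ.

179.8 µΩ

In µΩ:
  232.2 µΩ → 232.2
  52.4 µΩ → 52.4
Difference: 232.2 - 52.4 = 179.8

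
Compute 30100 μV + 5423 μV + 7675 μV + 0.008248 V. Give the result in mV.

51.446 mV

In mV:
  30100 μV = 30100 × 10^-3 mV = 30.1
  5423 μV = 5423 × 10^-3 mV = 5.423
  7675 μV = 7675 × 10^-3 mV = 7.675
  0.008248 V = 0.008248 × 10^3 mV = 8.248
Sum: 30.1 + 5.423 + 7.675 + 8.248 = 51.446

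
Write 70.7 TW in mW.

tera = 10¹², milli = 10⁻³; factor is 10¹⁵.
70.7 × 10¹⁵ = 70700000000000000

70700000000000000 mW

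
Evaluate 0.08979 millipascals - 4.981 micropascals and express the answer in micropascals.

84.809 micropascals

In micropascals:
  0.08979 millipascals = 0.08979e3 micropascals = 89.79
  4.981 micropascals → 4.981
Difference: 89.79 - 4.981 = 84.809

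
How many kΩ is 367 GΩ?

giga = 10^9, kilo = 10^3; factor is 10^6.
367 × 10^6 = 367000000

367000000 kΩ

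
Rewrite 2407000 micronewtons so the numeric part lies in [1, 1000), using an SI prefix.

= 2.407 newtons; mantissa already in [1, 1000).

2.407 newtons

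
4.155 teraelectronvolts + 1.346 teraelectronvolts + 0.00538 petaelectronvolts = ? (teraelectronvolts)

In teraelectronvolts:
  4.155 teraelectronvolts → 4.155
  1.346 teraelectronvolts → 1.346
  0.00538 petaelectronvolts = 0.00538 × 10^3 teraelectronvolts = 5.38
Sum: 4.155 + 1.346 + 5.38 = 10.881

10.881 teraelectronvolts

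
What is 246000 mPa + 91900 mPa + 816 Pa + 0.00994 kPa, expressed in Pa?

1163.84 Pa

In Pa:
  246000 mPa = 246000 × 10⁻³ Pa = 246
  91900 mPa = 91900 × 10⁻³ Pa = 91.9
  816 Pa → 816
  0.00994 kPa = 0.00994 × 10³ Pa = 9.94
Sum: 246 + 91.9 + 816 + 9.94 = 1163.84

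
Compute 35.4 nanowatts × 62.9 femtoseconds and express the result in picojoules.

0.00000000222666 picojoules

35.4 × 10⁻⁹ × 62.9 × 10⁻¹⁵ = 2226.66 × 10⁻²⁴ J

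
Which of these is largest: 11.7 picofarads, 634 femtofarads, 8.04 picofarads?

11.7 picofarads

11.7 picofarads = 0.0000000000117 farads
634 femtofarads = 0.000000000000634 farads
8.04 picofarads = 0.00000000000804 farads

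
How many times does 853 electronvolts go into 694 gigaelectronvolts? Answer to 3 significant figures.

814000000

(694 × 10^9) / (853) = 0.8136 × 10^9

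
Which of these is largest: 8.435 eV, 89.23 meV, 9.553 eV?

8.435 eV = 8.435 eV
89.23 meV = 0.08923 eV
9.553 eV = 9.553 eV

9.553 eV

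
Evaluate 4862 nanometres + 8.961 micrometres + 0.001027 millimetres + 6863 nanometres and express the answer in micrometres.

In micrometres:
  4862 nanometres = 4862e-3 micrometres = 4.862
  8.961 micrometres → 8.961
  0.001027 millimetres = 0.001027e3 micrometres = 1.027
  6863 nanometres = 6863e-3 micrometres = 6.863
Sum: 4.862 + 8.961 + 1.027 + 6.863 = 21.713

21.713 micrometres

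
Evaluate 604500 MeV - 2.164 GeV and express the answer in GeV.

In GeV:
  604500 MeV = 604500 × 10⁻³ GeV = 604.5
  2.164 GeV → 2.164
Difference: 604.5 - 2.164 = 602.336

602.336 GeV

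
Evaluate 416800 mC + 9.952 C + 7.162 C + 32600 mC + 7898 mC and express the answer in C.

In C:
  416800 mC = 416800 × 10⁻³ C = 416.8
  9.952 C → 9.952
  7.162 C → 7.162
  32600 mC = 32600 × 10⁻³ C = 32.6
  7898 mC = 7898 × 10⁻³ C = 7.898
Sum: 416.8 + 9.952 + 7.162 + 32.6 + 7.898 = 474.412

474.412 C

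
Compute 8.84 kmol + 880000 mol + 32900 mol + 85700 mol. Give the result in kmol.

In kmol:
  8.84 kmol → 8.84
  880000 mol = 880000 × 10^-3 kmol = 880
  32900 mol = 32900 × 10^-3 kmol = 32.9
  85700 mol = 85700 × 10^-3 kmol = 85.7
Sum: 8.84 + 880 + 32.9 + 85.7 = 1007.44

1007.44 kmol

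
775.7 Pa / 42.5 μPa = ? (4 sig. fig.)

18250000

(775.7) / (42.5 × 10⁻⁶) = 18.252 × 10⁶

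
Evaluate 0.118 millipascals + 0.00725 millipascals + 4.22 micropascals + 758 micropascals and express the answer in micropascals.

In micropascals:
  0.118 millipascals = 0.118e3 micropascals = 118
  0.00725 millipascals = 0.00725e3 micropascals = 7.25
  4.22 micropascals → 4.22
  758 micropascals → 758
Sum: 118 + 7.25 + 4.22 + 758 = 887.47

887.47 micropascals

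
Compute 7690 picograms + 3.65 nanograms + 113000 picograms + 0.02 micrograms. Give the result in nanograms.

In nanograms:
  7690 picograms = 7690 × 10⁻³ nanograms = 7.69
  3.65 nanograms → 3.65
  113000 picograms = 113000 × 10⁻³ nanograms = 113
  0.02 micrograms = 0.02 × 10³ nanograms = 20
Sum: 7.69 + 3.65 + 113 + 20 = 144.34

144.34 nanograms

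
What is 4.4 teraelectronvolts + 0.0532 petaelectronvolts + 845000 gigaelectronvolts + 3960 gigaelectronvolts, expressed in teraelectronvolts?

906.56 teraelectronvolts

In teraelectronvolts:
  4.4 teraelectronvolts → 4.4
  0.0532 petaelectronvolts = 0.0532 × 10^3 teraelectronvolts = 53.2
  845000 gigaelectronvolts = 845000 × 10^-3 teraelectronvolts = 845
  3960 gigaelectronvolts = 3960 × 10^-3 teraelectronvolts = 3.96
Sum: 4.4 + 53.2 + 845 + 3.96 = 906.56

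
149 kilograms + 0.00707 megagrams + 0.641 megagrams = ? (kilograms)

797.07 kilograms

In kilograms:
  149 kilograms → 149
  0.00707 megagrams = 0.00707 × 10^3 kilograms = 7.07
  0.641 megagrams = 0.641 × 10^3 kilograms = 641
Sum: 149 + 7.07 + 641 = 797.07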